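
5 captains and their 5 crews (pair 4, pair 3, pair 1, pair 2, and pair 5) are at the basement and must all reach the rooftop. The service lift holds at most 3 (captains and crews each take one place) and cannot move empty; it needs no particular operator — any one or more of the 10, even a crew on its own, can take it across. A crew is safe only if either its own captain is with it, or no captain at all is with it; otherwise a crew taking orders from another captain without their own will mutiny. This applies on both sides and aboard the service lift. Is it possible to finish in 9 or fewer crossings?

No

Counting alone: each trip to the rooftop takes at most 3 across and each return brings at least 1 back, so after t trips out (and t−1 returns) at most 3t − (t−1) of the 10 are across; that first reaches 10 at t = 5, so at least 9 crossings are needed.
The safety rule pushes this higher. Following every safe sequence of crossings, the most of the 10 that can be at the rooftop as the service lift arrives there on crossing 9 is 9 — never all 10.
So the move cannot be finished within 9 crossings. (The shortest complete plan takes 11:)
1. captain 4 and crew 4 cross → the rooftop.
2. captain 4 crosses ← the basement.
3. crew 1, crew 2, and crew 3 cross → the rooftop.
4. crew 4 crosses ← the basement.
5. captain 1, captain 2, and captain 3 cross → the rooftop.
6. captain 3 and crew 3 cross ← the basement.
7. captain 3, captain 4, and captain 5 cross → the rooftop.
8. crew 1 crosses ← the basement.
9. crew 3 and crew 4 cross → the rooftop.
10. crew 4 crosses ← the basement.
11. crew 1, crew 4, and crew 5 cross → the rooftop.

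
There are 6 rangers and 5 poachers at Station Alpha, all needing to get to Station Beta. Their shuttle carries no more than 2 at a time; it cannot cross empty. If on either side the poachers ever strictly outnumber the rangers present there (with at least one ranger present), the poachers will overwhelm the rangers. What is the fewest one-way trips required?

19

Counting alone: each trip to Station Beta takes at most 2 across and each return brings at least 1 back, so after t trips out (and t−1 returns) at most 2t − (t−1) of the 11 are across; that first reaches 11 at t = 10, so at least 19 crossings are needed.
The plan below uses exactly 19 crossings, so it is optimal:
1. 2 poachers → Station Beta.  (Station Alpha: 6R 3P; Station Beta: 0R 2P)
2. 1 poacher ← Station Alpha.  (Station Alpha: 6R 4P; Station Beta: 0R 1P)
3. 2 poachers → Station Beta.  (Station Alpha: 6R 2P; Station Beta: 0R 3P)
4. 1 poacher ← Station Alpha.  (Station Alpha: 6R 3P; Station Beta: 0R 2P)
5. 2 rangers → Station Beta.  (Station Alpha: 4R 3P; Station Beta: 2R 2P)
6. 1 poacher ← Station Alpha.  (Station Alpha: 4R 4P; Station Beta: 2R 1P)
7. 1 ranger and 1 poacher → Station Beta.  (Station Alpha: 3R 3P; Station Beta: 3R 2P)
8. 1 ranger ← Station Alpha.  (Station Alpha: 4R 3P; Station Beta: 2R 2P)
9. 1 ranger and 1 poacher → Station Beta.  (Station Alpha: 3R 2P; Station Beta: 3R 3P)
10. 1 poacher ← Station Alpha.  (Station Alpha: 3R 3P; Station Beta: 3R 2P)
11. 1 ranger and 1 poacher → Station Beta.  (Station Alpha: 2R 2P; Station Beta: 4R 3P)
12. 1 ranger ← Station Alpha.  (Station Alpha: 3R 2P; Station Beta: 3R 3P)
13. 1 ranger and 1 poacher → Station Beta.  (Station Alpha: 2R 1P; Station Beta: 4R 4P)
14. 1 poacher ← Station Alpha.  (Station Alpha: 2R 2P; Station Beta: 4R 3P)
15. 1 ranger and 1 poacher → Station Beta.  (Station Alpha: 1R 1P; Station Beta: 5R 4P)
16. 1 ranger ← Station Alpha.  (Station Alpha: 2R 1P; Station Beta: 4R 4P)
17. 1 ranger and 1 poacher → Station Beta.  (Station Alpha: 1R 0P; Station Beta: 5R 5P)
18. 1 poacher ← Station Alpha.  (Station Alpha: 1R 1P; Station Beta: 5R 4P)
19. 1 ranger and 1 poacher → Station Beta.  (Station Alpha: 0R 0P; Station Beta: 6R 5P)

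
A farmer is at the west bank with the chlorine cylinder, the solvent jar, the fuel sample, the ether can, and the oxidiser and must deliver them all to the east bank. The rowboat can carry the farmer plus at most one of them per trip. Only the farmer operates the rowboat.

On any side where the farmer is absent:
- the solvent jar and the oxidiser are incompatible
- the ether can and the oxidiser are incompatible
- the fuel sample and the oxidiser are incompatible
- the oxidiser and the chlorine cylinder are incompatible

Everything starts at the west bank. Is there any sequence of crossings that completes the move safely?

No

Following every safe sequence of crossings from the start, the most of the 5 that can be at the east bank as the rowboat arrives there on crossings 1, 3 is 1, 2 respectively; the best ever achieved is 2 of 5.
From crossing 5 on, no configuration arises that was not already reachable earlier: only 11 distinct safe configurations (who is on which side, and where the rowboat is) can ever be reached, none of them has everyone across, and every continuation just revisits them. So no valid plan exists.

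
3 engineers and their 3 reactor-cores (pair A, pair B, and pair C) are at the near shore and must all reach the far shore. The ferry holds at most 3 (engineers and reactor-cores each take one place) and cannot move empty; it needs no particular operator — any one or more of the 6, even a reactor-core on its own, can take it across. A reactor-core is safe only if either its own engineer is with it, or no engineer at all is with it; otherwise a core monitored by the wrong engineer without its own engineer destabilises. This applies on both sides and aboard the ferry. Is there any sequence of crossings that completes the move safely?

Yes

1. engineer A and reactor-core A cross → the far shore.
2. engineer A crosses ← the near shore.
3. engineer A, engineer B, and engineer C cross → the far shore.
4. reactor-core A crosses ← the near shore.
5. reactor-core A, reactor-core B, and reactor-core C cross → the far shore.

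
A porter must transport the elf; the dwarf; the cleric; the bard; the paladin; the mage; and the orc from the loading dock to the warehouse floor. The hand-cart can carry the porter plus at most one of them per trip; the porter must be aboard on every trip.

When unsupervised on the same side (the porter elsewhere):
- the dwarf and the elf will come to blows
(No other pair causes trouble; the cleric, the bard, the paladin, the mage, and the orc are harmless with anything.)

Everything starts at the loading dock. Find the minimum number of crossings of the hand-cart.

13

Counting alone: the porter can take at most 1 across per trip to the warehouse floor, so moving all 7 needs at least 7 loaded trips out, with a return between consecutive ones — at least 13 crossings.
The plan below uses exactly 13 crossings, so it is optimal:
1. Porter goes to the warehouse floor with the elf.
2. Porter goes back to the loading dock alone.
3. Porter goes to the warehouse floor with the cleric.
4. Porter goes back to the loading dock alone.
5. Porter goes to the warehouse floor with the bard.
6. Porter goes back to the loading dock alone.
7. Porter goes to the warehouse floor with the paladin.
8. Porter goes back to the loading dock alone.
9. Porter goes to the warehouse floor with the mage.
10. Porter goes back to the loading dock alone.
11. Porter goes to the warehouse floor with the orc.
12. Porter goes back to the loading dock alone.
13. Porter goes to the warehouse floor with the dwarf.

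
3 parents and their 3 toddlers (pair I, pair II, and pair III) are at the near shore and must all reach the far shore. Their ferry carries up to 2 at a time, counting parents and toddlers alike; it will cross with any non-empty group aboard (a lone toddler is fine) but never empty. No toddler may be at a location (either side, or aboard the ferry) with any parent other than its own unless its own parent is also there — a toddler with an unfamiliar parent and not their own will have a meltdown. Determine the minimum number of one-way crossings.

11

Counting alone: each trip to the far shore takes at most 2 across and each return brings at least 1 back, so after t trips out (and t−1 returns) at most 2t − (t−1) of the 6 are across; that first reaches 6 at t = 5, so at least 9 crossings are needed.
The safety rule pushes this higher. Following every safe sequence of crossings, the most of the 6 that can be at the far shore as the ferry arrives there on crossing 9 is 5 — never all 6.
So no plan with fewer than 11 crossings exists, and this one achieves 11:
1. parent I and toddler I cross → the far shore.
2. parent I crosses ← the near shore.
3. toddler II and toddler III cross → the far shore.
4. toddler I crosses ← the near shore.
5. parent II and parent III cross → the far shore.
6. parent II and toddler II cross ← the near shore.
7. parent I and parent II cross → the far shore.
8. toddler III crosses ← the near shore.
9. toddler I and toddler II cross → the far shore.
10. parent III crosses ← the near shore.
11. parent III and toddler III cross → the far shore.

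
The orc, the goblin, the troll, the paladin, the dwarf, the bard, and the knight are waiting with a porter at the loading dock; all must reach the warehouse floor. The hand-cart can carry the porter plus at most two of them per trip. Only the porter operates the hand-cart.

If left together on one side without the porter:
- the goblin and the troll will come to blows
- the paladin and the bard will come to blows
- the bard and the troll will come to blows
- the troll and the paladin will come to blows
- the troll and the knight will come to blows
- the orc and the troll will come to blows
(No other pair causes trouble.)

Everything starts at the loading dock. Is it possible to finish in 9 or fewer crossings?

Counting alone: the porter can take at most 2 across per trip to the warehouse floor, so moving all 7 needs at least 4 loaded trips out, with a return between consecutive ones — at least 7 crossings.
The safety rule pushes this higher. Following every safe sequence of crossings, the most of the 7 that can be at the warehouse floor as the hand-cart arrives there on crossings 7, 9 is 5, 6 respectively — never all 7.
So the move cannot be finished within 9 crossings. (The shortest complete plan takes 11:)
1. Porter goes to the warehouse floor with the paladin and the troll.  [the loading dock: the bard, the dwarf, the goblin, the knight, the orc | the warehouse floor: the paladin, the troll]
2. Porter goes back to the loading dock with the troll.  [the loading dock: the bard, the dwarf, the goblin, the knight, the orc, the troll | the warehouse floor: the paladin]
3. Porter goes to the warehouse floor with the orc and the troll.  [the loading dock: the bard, the dwarf, the goblin, the knight | the warehouse floor: the orc, the paladin, the troll]
4. Porter goes back to the loading dock with the troll.  [the loading dock: the bard, the dwarf, the goblin, the knight, the troll | the warehouse floor: the orc, the paladin]
5. Porter goes to the warehouse floor with the goblin and the troll.  [the loading dock: the bard, the dwarf, the knight | the warehouse floor: the goblin, the orc, the paladin, the troll]
6. Porter goes back to the loading dock with the troll.  [the loading dock: the bard, the dwarf, the knight, the troll | the warehouse floor: the goblin, the orc, the paladin]
7. Porter goes to the warehouse floor with the dwarf and the troll.  [the loading dock: the bard, the knight | the warehouse floor: the dwarf, the goblin, the orc, the paladin, the troll]
8. Porter goes back to the loading dock with the troll.  [the loading dock: the bard, the knight, the troll | the warehouse floor: the dwarf, the goblin, the orc, the paladin]
9. Porter goes to the warehouse floor with the knight and the troll.  [the loading dock: the bard | the warehouse floor: the dwarf, the goblin, the knight, the orc, the paladin, the troll]
10. Porter goes back to the loading dock with the troll.  [the loading dock: the bard, the troll | the warehouse floor: the dwarf, the goblin, the knight, the orc, the paladin]
11. Porter goes to the warehouse floor with the bard and the troll.  [the loading dock: — | the warehouse floor: the bard, the dwarf, the goblin, the knight, the orc, the paladin, the troll]

No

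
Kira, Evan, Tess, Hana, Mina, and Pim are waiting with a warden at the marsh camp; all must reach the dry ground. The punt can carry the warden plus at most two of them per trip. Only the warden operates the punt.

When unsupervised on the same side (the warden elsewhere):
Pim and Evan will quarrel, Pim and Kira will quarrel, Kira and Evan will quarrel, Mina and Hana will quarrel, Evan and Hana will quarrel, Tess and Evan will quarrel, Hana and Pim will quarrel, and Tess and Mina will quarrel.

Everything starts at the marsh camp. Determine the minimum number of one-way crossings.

Whatever the first load, the items left behind include a forbidden pair without the warden. No opening move is safe, so no plan exists.

impossible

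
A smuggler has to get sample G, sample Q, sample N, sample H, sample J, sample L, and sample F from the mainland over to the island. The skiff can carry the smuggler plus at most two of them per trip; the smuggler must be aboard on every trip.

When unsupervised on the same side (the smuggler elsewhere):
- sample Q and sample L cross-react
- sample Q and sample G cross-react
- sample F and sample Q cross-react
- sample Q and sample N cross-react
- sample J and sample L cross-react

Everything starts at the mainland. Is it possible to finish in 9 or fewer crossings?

Yes

Yes — this plan uses 9 crossings (≤ 9):
1. Smuggler goes to the island with sample J and sample Q.  [the mainland: sample F, sample G, sample H, sample L, sample N | the island: sample J, sample Q]
2. Smuggler goes back to the mainland alone.  [the mainland: sample F, sample G, sample H, sample L, sample N | the island: sample J, sample Q]
3. Smuggler goes to the island with sample H.  [the mainland: sample F, sample G, sample L, sample N | the island: sample H, sample J, sample Q]
4. Smuggler goes back to the mainland alone.  [the mainland: sample F, sample G, sample L, sample N | the island: sample H, sample J, sample Q]
5. Smuggler goes to the island with sample G and sample N.  [the mainland: sample F, sample L | the island: sample G, sample H, sample J, sample N, sample Q]
6. Smuggler goes back to the mainland with sample Q.  [the mainland: sample F, sample L, sample Q | the island: sample G, sample H, sample J, sample N]
7. Smuggler goes to the island with sample F and sample Q.  [the mainland: sample L | the island: sample F, sample G, sample H, sample J, sample N, sample Q]
8. Smuggler goes back to the mainland with sample Q.  [the mainland: sample L, sample Q | the island: sample F, sample G, sample H, sample J, sample N]
9. Smuggler goes to the island with sample L and sample Q.  [the mainland: — | the island: sample F, sample G, sample H, sample J, sample L, sample N, sample Q]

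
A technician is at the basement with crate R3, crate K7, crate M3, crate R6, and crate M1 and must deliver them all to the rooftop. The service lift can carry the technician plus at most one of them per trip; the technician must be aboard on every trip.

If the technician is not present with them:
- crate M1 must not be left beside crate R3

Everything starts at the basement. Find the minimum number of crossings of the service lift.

9

Counting alone: the technician can take at most 1 across per trip to the rooftop, so moving all 5 needs at least 5 loaded trips out, with a return between consecutive ones — at least 9 crossings.
The plan below uses exactly 9 crossings, so it is optimal:
1. Technician goes to the rooftop with crate R3.
2. Technician goes back to the basement alone.
3. Technician goes to the rooftop with crate K7.
4. Technician goes back to the basement alone.
5. Technician goes to the rooftop with crate M3.
6. Technician goes back to the basement alone.
7. Technician goes to the rooftop with crate R6.
8. Technician goes back to the basement alone.
9. Technician goes to the rooftop with crate M1.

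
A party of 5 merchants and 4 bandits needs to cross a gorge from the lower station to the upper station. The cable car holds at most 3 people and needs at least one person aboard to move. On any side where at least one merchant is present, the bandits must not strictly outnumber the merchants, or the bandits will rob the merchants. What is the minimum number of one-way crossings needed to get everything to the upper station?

7

Counting alone: each trip to the upper station takes at most 3 across and each return brings at least 1 back, so after t trips out (and t−1 returns) at most 3t − (t−1) of the 9 are across; that first reaches 9 at t = 4, so at least 7 crossings are needed.
The plan below uses exactly 7 crossings, so it is optimal:
1. 3 bandits → the upper station.  (the lower station: 5M 1B; the upper station: 0M 3B)
2. 1 bandit ← the lower station.  (the lower station: 5M 2B; the upper station: 0M 2B)
3. 3 merchants → the upper station.  (the lower station: 2M 2B; the upper station: 3M 2B)
4. 1 merchant ← the lower station.  (the lower station: 3M 2B; the upper station: 2M 2B)
5. 2 merchants and 1 bandit → the upper station.  (the lower station: 1M 1B; the upper station: 4M 3B)
6. 1 merchant ← the lower station.  (the lower station: 2M 1B; the upper station: 3M 3B)
7. 2 merchants and 1 bandit → the upper station.  (the lower station: 0M 0B; the upper station: 5M 4B)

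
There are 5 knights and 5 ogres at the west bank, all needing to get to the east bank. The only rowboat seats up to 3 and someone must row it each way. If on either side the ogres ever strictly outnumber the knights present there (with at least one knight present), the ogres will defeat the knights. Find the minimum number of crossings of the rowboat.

Counting alone: each trip to the east bank takes at most 3 across and each return brings at least 1 back, so after t trips out (and t−1 returns) at most 3t − (t−1) of the 10 are across; that first reaches 10 at t = 5, so at least 9 crossings are needed.
The safety rule pushes this higher. Following every safe sequence of crossings, the most of the 10 that can be at the east bank as the rowboat arrives there on crossing 9 is 9 — never all 10.
So no plan with fewer than 11 crossings exists, and this one achieves 11:
1. 2 ogres → the east bank.  (the west bank: 5K 3O; the east bank: 0K 2O)
2. 1 ogre ← the west bank.  (the west bank: 5K 4O; the east bank: 0K 1O)
3. 3 ogres → the east bank.  (the west bank: 5K 1O; the east bank: 0K 4O)
4. 1 ogre ← the west bank.  (the west bank: 5K 2O; the east bank: 0K 3O)
5. 3 knights → the east bank.  (the west bank: 2K 2O; the east bank: 3K 3O)
6. 1 knight and 1 ogre ← the west bank.  (the west bank: 3K 3O; the east bank: 2K 2O)
7. 3 knights → the east bank.  (the west bank: 0K 3O; the east bank: 5K 2O)
8. 1 ogre ← the west bank.  (the west bank: 0K 4O; the east bank: 5K 1O)
9. 2 ogres → the east bank.  (the west bank: 0K 2O; the east bank: 5K 3O)
10. 1 ogre ← the west bank.  (the west bank: 0K 3O; the east bank: 5K 2O)
11. 3 ogres → the east bank.  (the west bank: 0K 0O; the east bank: 5K 5O)

11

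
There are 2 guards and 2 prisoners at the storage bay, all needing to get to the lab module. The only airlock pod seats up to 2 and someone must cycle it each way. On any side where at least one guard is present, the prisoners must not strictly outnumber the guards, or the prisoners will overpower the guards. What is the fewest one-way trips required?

Counting alone: each trip to the lab module takes at most 2 across and each return brings at least 1 back, so after t trips out (and t−1 returns) at most 2t − (t−1) of the 4 are across; that first reaches 4 at t = 3, so at least 5 crossings are needed.
The plan below uses exactly 5 crossings, so it is optimal:
1. 2 prisoners → the lab module.  (the storage bay: 2G 0P; the lab module: 0G 2P)
2. 1 prisoner ← the storage bay.  (the storage bay: 2G 1P; the lab module: 0G 1P)
3. 2 guards → the lab module.  (the storage bay: 0G 1P; the lab module: 2G 1P)
4. 1 prisoner ← the storage bay.  (the storage bay: 0G 2P; the lab module: 2G 0P)
5. 2 prisoners → the lab module.  (the storage bay: 0G 0P; the lab module: 2G 2P)

5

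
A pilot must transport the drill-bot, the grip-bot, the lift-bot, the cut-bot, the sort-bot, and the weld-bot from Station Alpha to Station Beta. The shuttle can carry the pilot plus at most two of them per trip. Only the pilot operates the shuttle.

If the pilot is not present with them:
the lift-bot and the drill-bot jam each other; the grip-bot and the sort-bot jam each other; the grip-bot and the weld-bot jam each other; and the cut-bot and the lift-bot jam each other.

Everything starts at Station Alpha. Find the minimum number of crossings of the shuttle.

7

Counting alone: the pilot can take at most 2 across per trip to Station Beta, so moving all 6 needs at least 3 loaded trips out, with a return between consecutive ones — at least 5 crossings.
The safety rule pushes this higher. Following every safe sequence of crossings, the most of the 6 that can be at Station Beta as the shuttle arrives there on crossing 5 is 5 — never all 6.
So no plan with fewer than 7 crossings exists, and this one achieves 7:
1. Pilot goes to Station Beta with the grip-bot and the lift-bot.
2. Pilot goes back to Station Alpha alone.
3. Pilot goes to Station Beta with the cut-bot and the drill-bot.
4. Pilot goes back to Station Alpha with the lift-bot.
5. Pilot goes to Station Beta with the sort-bot and the weld-bot.
6. Pilot goes back to Station Alpha with the grip-bot.
7. Pilot goes to Station Beta with the grip-bot and the lift-bot.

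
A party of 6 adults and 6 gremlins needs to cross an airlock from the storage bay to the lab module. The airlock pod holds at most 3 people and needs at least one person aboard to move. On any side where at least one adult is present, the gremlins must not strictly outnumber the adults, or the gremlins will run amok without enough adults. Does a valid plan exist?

No

Following every safe sequence of crossings from the start, the most of the 12 that can be at the lab module as the airlock pod arrives there on crossings 1, 3, 5 is 3, 5, 6 respectively; the best ever achieved is 6 of 12.
From crossing 7 on, no configuration arises that was not already reachable earlier: only 17 distinct safe configurations (who is on which side, and where the airlock pod is) can ever be reached, none of them has everyone across, and every continuation just revisits them. They are: 0 adults + 0 gremlins across (airlock pod back at the start); 0 adults + 1 gremlin across (airlock pod there); 0 adults + 1 gremlin across (airlock pod back at the start); 0 adults + 2 gremlins across (airlock pod there); 0 adults + 2 gremlins across (airlock pod back at the start); 0 adults + 3 gremlins across (airlock pod there); 0 adults + 3 gremlins across (airlock pod back at the start); 0 adults + 4 gremlins across (airlock pod there); 0 adults + 4 gremlins across (airlock pod back at the start); 0 adults + 5 gremlins across (airlock pod there); 0 adults + 5 gremlins across (airlock pod back at the start); 0 adults + 6 gremlins across (airlock pod there); 1 adult + 1 gremlin across (airlock pod there); 1 adult + 1 gremlin across (airlock pod back at the start); 2 adults + 2 gremlins across (airlock pod there); 2 adults + 2 gremlins across (airlock pod back at the start); 3 adults + 3 gremlins across (airlock pod there). So no valid plan exists.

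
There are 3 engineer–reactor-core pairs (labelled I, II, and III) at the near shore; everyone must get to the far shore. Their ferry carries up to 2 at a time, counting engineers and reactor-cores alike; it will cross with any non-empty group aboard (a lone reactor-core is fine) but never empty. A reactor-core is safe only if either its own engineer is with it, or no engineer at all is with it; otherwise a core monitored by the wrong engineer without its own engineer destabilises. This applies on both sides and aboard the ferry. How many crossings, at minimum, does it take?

Counting alone: each trip to the far shore takes at most 2 across and each return brings at least 1 back, so after t trips out (and t−1 returns) at most 2t − (t−1) of the 6 are across; that first reaches 6 at t = 5, so at least 9 crossings are needed.
The safety rule pushes this higher. Following every safe sequence of crossings, the most of the 6 that can be at the far shore as the ferry arrives there on crossing 9 is 5 — never all 6.
So no plan with fewer than 11 crossings exists, and this one achieves 11:
1. engineer I and reactor-core I cross → the far shore.
2. engineer I crosses ← the near shore.
3. reactor-core II and reactor-core III cross → the far shore.
4. reactor-core I crosses ← the near shore.
5. engineer II and engineer III cross → the far shore.
6. engineer II and reactor-core II cross ← the near shore.
7. engineer I and engineer II cross → the far shore.
8. reactor-core III crosses ← the near shore.
9. reactor-core I and reactor-core II cross → the far shore.
10. engineer III crosses ← the near shore.
11. engineer III and reactor-core III cross → the far shore.

11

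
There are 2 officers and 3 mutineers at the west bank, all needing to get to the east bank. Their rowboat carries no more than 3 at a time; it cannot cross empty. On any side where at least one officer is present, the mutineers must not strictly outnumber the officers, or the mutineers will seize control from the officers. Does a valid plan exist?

The mutineers already outnumber the officers at the west bank before anyone moves, so the starting position itself is disallowed.

No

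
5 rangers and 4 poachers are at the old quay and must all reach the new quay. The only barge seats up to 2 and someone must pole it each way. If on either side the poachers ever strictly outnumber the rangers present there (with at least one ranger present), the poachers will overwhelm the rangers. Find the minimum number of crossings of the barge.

15

Counting alone: each trip to the new quay takes at most 2 across and each return brings at least 1 back, so after t trips out (and t−1 returns) at most 2t − (t−1) of the 9 are across; that first reaches 9 at t = 8, so at least 15 crossings are needed.
The plan below uses exactly 15 crossings, so it is optimal:
1. 2 poachers → the new quay.  (the old quay: 5R 2P; the new quay: 0R 2P)
2. 1 poacher ← the old quay.  (the old quay: 5R 3P; the new quay: 0R 1P)
3. 2 poachers → the new quay.  (the old quay: 5R 1P; the new quay: 0R 3P)
4. 1 poacher ← the old quay.  (the old quay: 5R 2P; the new quay: 0R 2P)
5. 2 rangers → the new quay.  (the old quay: 3R 2P; the new quay: 2R 2P)
6. 1 poacher ← the old quay.  (the old quay: 3R 3P; the new quay: 2R 1P)
7. 1 ranger and 1 poacher → the new quay.  (the old quay: 2R 2P; the new quay: 3R 2P)
8. 1 ranger ← the old quay.  (the old quay: 3R 2P; the new quay: 2R 2P)
9. 1 ranger and 1 poacher → the new quay.  (the old quay: 2R 1P; the new quay: 3R 3P)
10. 1 poacher ← the old quay.  (the old quay: 2R 2P; the new quay: 3R 2P)
11. 1 ranger and 1 poacher → the new quay.  (the old quay: 1R 1P; the new quay: 4R 3P)
12. 1 ranger ← the old quay.  (the old quay: 2R 1P; the new quay: 3R 3P)
13. 1 ranger and 1 poacher → the new quay.  (the old quay: 1R 0P; the new quay: 4R 4P)
14. 1 poacher ← the old quay.  (the old quay: 1R 1P; the new quay: 4R 3P)
15. 1 ranger and 1 poacher → the new quay.  (the old quay: 0R 0P; the new quay: 5R 4P)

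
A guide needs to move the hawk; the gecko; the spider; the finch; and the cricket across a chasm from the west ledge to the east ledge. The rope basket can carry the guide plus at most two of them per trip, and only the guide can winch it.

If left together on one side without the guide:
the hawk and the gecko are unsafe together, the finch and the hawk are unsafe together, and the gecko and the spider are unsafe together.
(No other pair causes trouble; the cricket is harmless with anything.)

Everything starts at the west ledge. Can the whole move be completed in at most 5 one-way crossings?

Yes — this plan uses 5 crossings (≤ 5):
1. Guide goes to the east ledge with the gecko and the hawk.
2. Guide goes back to the west ledge with the hawk.
3. Guide goes to the east ledge with the cricket and the finch.
4. Guide goes back to the west ledge alone.
5. Guide goes to the east ledge with the hawk and the spider.

Yes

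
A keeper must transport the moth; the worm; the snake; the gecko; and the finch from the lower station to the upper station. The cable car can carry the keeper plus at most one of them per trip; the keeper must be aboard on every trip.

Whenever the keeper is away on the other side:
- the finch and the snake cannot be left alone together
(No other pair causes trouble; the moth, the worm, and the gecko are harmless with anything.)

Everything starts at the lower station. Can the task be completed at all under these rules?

1. Keeper goes to the upper station with the snake.  [the lower station: the finch, the gecko, the moth, the worm | the upper station: the snake]
2. Keeper goes back to the lower station alone.  [the lower station: the finch, the gecko, the moth, the worm | the upper station: the snake]
3. Keeper goes to the upper station with the moth.  [the lower station: the finch, the gecko, the worm | the upper station: the moth, the snake]
4. Keeper goes back to the lower station alone.  [the lower station: the finch, the gecko, the worm | the upper station: the moth, the snake]
5. Keeper goes to the upper station with the worm.  [the lower station: the finch, the gecko | the upper station: the moth, the snake, the worm]
6. Keeper goes back to the lower station alone.  [the lower station: the finch, the gecko | the upper station: the moth, the snake, the worm]
7. Keeper goes to the upper station with the gecko.  [the lower station: the finch | the upper station: the gecko, the moth, the snake, the worm]
8. Keeper goes back to the lower station alone.  [the lower station: the finch | the upper station: the gecko, the moth, the snake, the worm]
9. Keeper goes to the upper station with the finch.  [the lower station: — | the upper station: the finch, the gecko, the moth, the snake, the worm]

Yes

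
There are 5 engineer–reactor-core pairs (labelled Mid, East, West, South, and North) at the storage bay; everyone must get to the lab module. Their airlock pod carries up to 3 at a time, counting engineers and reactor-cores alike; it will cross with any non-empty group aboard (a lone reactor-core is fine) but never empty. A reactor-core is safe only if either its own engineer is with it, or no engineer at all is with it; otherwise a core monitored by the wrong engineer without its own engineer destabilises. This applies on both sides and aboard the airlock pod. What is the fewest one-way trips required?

Counting alone: each trip to the lab module takes at most 3 across and each return brings at least 1 back, so after t trips out (and t−1 returns) at most 3t − (t−1) of the 10 are across; that first reaches 10 at t = 5, so at least 9 crossings are needed.
The safety rule pushes this higher. Following every safe sequence of crossings, the most of the 10 that can be at the lab module as the airlock pod arrives there on crossing 9 is 9 — never all 10.
So no plan with fewer than 11 crossings exists, and this one achieves 11:
1. engineer Mid and reactor-core Mid cross → the lab module.
2. engineer Mid crosses ← the storage bay.
3. reactor-core East, reactor-core South, and reactor-core West cross → the lab module.
4. reactor-core Mid crosses ← the storage bay.
5. engineer East, engineer South, and engineer West cross → the lab module.
6. engineer East and reactor-core East cross ← the storage bay.
7. engineer East, engineer Mid, and engineer North cross → the lab module.
8. reactor-core West crosses ← the storage bay.
9. reactor-core East and reactor-core Mid cross → the lab module.
10. reactor-core Mid crosses ← the storage bay.
11. reactor-core Mid, reactor-core North, and reactor-core West cross → the lab module.

11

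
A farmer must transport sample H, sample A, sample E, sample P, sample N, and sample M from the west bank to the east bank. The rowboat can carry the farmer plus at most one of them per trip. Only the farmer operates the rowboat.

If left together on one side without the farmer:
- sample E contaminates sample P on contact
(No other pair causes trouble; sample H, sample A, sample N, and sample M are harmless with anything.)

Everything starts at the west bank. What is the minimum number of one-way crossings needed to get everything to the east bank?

11

Counting alone: the farmer can take at most 1 across per trip to the east bank, so moving all 6 needs at least 6 loaded trips out, with a return between consecutive ones — at least 11 crossings.
The plan below uses exactly 11 crossings, so it is optimal:
1. Farmer goes to the east bank with sample E.  [the west bank: sample A, sample H, sample M, sample N, sample P | the east bank: sample E]
2. Farmer goes back to the west bank alone.  [the west bank: sample A, sample H, sample M, sample N, sample P | the east bank: sample E]
3. Farmer goes to the east bank with sample H.  [the west bank: sample A, sample M, sample N, sample P | the east bank: sample E, sample H]
4. Farmer goes back to the west bank alone.  [the west bank: sample A, sample M, sample N, sample P | the east bank: sample E, sample H]
5. Farmer goes to the east bank with sample A.  [the west bank: sample M, sample N, sample P | the east bank: sample A, sample E, sample H]
6. Farmer goes back to the west bank alone.  [the west bank: sample M, sample N, sample P | the east bank: sample A, sample E, sample H]
7. Farmer goes to the east bank with sample N.  [the west bank: sample M, sample P | the east bank: sample A, sample E, sample H, sample N]
8. Farmer goes back to the west bank alone.  [the west bank: sample M, sample P | the east bank: sample A, sample E, sample H, sample N]
9. Farmer goes to the east bank with sample M.  [the west bank: sample P | the east bank: sample A, sample E, sample H, sample M, sample N]
10. Farmer goes back to the west bank alone.  [the west bank: sample P | the east bank: sample A, sample E, sample H, sample M, sample N]
11. Farmer goes to the east bank with sample P.  [the west bank: — | the east bank: sample A, sample E, sample H, sample M, sample N, sample P]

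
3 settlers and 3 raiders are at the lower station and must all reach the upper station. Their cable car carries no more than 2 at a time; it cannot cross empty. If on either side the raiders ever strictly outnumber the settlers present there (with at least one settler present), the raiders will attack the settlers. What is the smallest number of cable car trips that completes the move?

Counting alone: each trip to the upper station takes at most 2 across and each return brings at least 1 back, so after t trips out (and t−1 returns) at most 2t − (t−1) of the 6 are across; that first reaches 6 at t = 5, so at least 9 crossings are needed.
The safety rule pushes this higher. Following every safe sequence of crossings, the most of the 6 that can be at the upper station as the cable car arrives there on crossing 9 is 5 — never all 6.
So no plan with fewer than 11 crossings exists, and this one achieves 11:
1. 2 raiders → the upper station.  (the lower station: 3S 1R; the upper station: 0S 2R)
2. 1 raider ← the lower station.  (the lower station: 3S 2R; the upper station: 0S 1R)
3. 2 raiders → the upper station.  (the lower station: 3S 0R; the upper station: 0S 3R)
4. 1 raider ← the lower station.  (the lower station: 3S 1R; the upper station: 0S 2R)
5. 2 settlers → the upper station.  (the lower station: 1S 1R; the upper station: 2S 2R)
6. 1 settler and 1 raider ← the lower station.  (the lower station: 2S 2R; the upper station: 1S 1R)
7. 2 settlers → the upper station.  (the lower station: 0S 2R; the upper station: 3S 1R)
8. 1 raider ← the lower station.  (the lower station: 0S 3R; the upper station: 3S 0R)
9. 2 raiders → the upper station.  (the lower station: 0S 1R; the upper station: 3S 2R)
10. 1 raider ← the lower station.  (the lower station: 0S 2R; the upper station: 3S 1R)
11. 2 raiders → the upper station.  (the lower station: 0S 0R; the upper station: 3S 3R)

11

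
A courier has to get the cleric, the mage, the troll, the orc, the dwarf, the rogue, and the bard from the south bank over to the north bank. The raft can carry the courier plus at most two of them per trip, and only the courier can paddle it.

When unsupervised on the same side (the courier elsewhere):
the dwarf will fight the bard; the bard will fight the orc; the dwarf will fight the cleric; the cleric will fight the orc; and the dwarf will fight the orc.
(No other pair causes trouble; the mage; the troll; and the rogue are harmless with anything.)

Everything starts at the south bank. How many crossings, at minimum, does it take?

11

Counting alone: the courier can take at most 2 across per trip to the north bank, so moving all 7 needs at least 4 loaded trips out, with a return between consecutive ones — at least 7 crossings.
The safety rule pushes this higher. Following every safe sequence of crossings, the most of the 7 that can be at the north bank as the raft arrives there on crossings 7, 9 is 5, 6 respectively — never all 7.
So no plan with fewer than 11 crossings exists, and this one achieves 11:
1. Courier goes to the north bank with the dwarf and the orc.
2. Courier goes back to the south bank with the orc.
3. Courier goes to the north bank with the bard and the cleric.
4. Courier goes back to the south bank with the dwarf.
5. Courier goes to the north bank with the mage and the orc.
6. Courier goes back to the south bank with the orc.
7. Courier goes to the north bank with the orc and the troll.
8. Courier goes back to the south bank with the orc.
9. Courier goes to the north bank with the orc and the rogue.
10. Courier goes back to the south bank with the orc.
11. Courier goes to the north bank with the dwarf and the orc.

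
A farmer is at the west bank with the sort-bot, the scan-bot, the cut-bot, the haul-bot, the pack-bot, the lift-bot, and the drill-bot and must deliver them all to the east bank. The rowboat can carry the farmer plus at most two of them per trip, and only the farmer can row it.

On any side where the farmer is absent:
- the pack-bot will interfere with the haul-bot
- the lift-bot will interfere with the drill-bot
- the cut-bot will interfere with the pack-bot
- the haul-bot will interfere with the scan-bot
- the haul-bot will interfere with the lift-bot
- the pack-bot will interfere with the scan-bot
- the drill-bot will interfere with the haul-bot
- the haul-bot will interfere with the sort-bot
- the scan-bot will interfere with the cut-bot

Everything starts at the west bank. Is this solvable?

No

Whatever the first load, the items left behind include a forbidden pair without the farmer. No opening move is safe, so no plan exists.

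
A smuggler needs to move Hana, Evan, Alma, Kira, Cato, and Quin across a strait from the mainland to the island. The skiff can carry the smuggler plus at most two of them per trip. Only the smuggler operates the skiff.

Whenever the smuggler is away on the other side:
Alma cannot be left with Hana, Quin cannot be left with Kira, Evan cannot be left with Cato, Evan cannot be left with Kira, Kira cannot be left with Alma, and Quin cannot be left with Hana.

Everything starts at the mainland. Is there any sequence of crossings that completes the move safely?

No

Whatever the first load, the items left behind include a forbidden pair without the smuggler. No opening move is safe, so no plan exists.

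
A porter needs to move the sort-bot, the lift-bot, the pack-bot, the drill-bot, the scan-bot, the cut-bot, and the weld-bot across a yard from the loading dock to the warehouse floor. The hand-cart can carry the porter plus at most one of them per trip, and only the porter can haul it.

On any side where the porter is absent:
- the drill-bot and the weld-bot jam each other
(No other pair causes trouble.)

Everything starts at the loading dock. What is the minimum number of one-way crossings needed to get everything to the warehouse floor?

13

Counting alone: the porter can take at most 1 across per trip to the warehouse floor, so moving all 7 needs at least 7 loaded trips out, with a return between consecutive ones — at least 13 crossings.
The plan below uses exactly 13 crossings, so it is optimal:
1. Porter goes to the warehouse floor with the drill-bot.  [the loading dock: the cut-bot, the lift-bot, the pack-bot, the scan-bot, the sort-bot, the weld-bot | the warehouse floor: the drill-bot]
2. Porter goes back to the loading dock alone.  [the loading dock: the cut-bot, the lift-bot, the pack-bot, the scan-bot, the sort-bot, the weld-bot | the warehouse floor: the drill-bot]
3. Porter goes to the warehouse floor with the sort-bot.  [the loading dock: the cut-bot, the lift-bot, the pack-bot, the scan-bot, the weld-bot | the warehouse floor: the drill-bot, the sort-bot]
4. Porter goes back to the loading dock alone.  [the loading dock: the cut-bot, the lift-bot, the pack-bot, the scan-bot, the weld-bot | the warehouse floor: the drill-bot, the sort-bot]
5. Porter goes to the warehouse floor with the lift-bot.  [the loading dock: the cut-bot, the pack-bot, the scan-bot, the weld-bot | the warehouse floor: the drill-bot, the lift-bot, the sort-bot]
6. Porter goes back to the loading dock alone.  [the loading dock: the cut-bot, the pack-bot, the scan-bot, the weld-bot | the warehouse floor: the drill-bot, the lift-bot, the sort-bot]
7. Porter goes to the warehouse floor with the pack-bot.  [the loading dock: the cut-bot, the scan-bot, the weld-bot | the warehouse floor: the drill-bot, the lift-bot, the pack-bot, the sort-bot]
8. Porter goes back to the loading dock alone.  [the loading dock: the cut-bot, the scan-bot, the weld-bot | the warehouse floor: the drill-bot, the lift-bot, the pack-bot, the sort-bot]
9. Porter goes to the warehouse floor with the scan-bot.  [the loading dock: the cut-bot, the weld-bot | the warehouse floor: the drill-bot, the lift-bot, the pack-bot, the scan-bot, the sort-bot]
10. Porter goes back to the loading dock alone.  [the loading dock: the cut-bot, the weld-bot | the warehouse floor: the drill-bot, the lift-bot, the pack-bot, the scan-bot, the sort-bot]
11. Porter goes to the warehouse floor with the cut-bot.  [the loading dock: the weld-bot | the warehouse floor: the cut-bot, the drill-bot, the lift-bot, the pack-bot, the scan-bot, the sort-bot]
12. Porter goes back to the loading dock alone.  [the loading dock: the weld-bot | the warehouse floor: the cut-bot, the drill-bot, the lift-bot, the pack-bot, the scan-bot, the sort-bot]
13. Porter goes to the warehouse floor with the weld-bot.  [the loading dock: — | the warehouse floor: the cut-bot, the drill-bot, the lift-bot, the pack-bot, the scan-bot, the sort-bot, the weld-bot]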